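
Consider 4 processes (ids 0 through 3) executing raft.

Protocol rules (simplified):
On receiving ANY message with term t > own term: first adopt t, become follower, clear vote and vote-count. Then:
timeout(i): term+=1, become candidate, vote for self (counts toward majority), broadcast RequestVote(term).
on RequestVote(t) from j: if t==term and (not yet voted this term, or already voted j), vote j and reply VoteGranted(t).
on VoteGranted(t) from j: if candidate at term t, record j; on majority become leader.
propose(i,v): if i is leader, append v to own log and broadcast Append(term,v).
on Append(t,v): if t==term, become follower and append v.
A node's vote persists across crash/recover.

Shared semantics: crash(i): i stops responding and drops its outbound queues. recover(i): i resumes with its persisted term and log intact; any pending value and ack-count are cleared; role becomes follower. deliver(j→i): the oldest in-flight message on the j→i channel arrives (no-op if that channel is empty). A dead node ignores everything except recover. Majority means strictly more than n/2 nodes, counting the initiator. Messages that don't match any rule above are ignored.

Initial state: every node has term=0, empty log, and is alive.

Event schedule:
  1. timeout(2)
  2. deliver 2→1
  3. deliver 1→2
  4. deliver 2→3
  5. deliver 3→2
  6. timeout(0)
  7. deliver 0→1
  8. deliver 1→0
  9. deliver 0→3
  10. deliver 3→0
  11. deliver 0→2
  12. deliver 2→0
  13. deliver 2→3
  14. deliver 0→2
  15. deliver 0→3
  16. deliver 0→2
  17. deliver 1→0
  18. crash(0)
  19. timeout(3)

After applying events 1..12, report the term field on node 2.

1. timeout(2):  <2:cand t1 ->
2. deliver 2→1:  <1:foll t1 ->
3. deliver 1→2:  nop
4. deliver 2→3:  <3:foll t1 ->
5. deliver 3→2:  <2:lead t1 ->
6. timeout(0):  <0:cand t1 ->
7. deliver 0→1:  nop
8. deliver 1→0:  nop
9. deliver 0→3:  nop
10. deliver 3→0:  nop
11. deliver 0→2:  nop
12. deliver 2→0:  nop

1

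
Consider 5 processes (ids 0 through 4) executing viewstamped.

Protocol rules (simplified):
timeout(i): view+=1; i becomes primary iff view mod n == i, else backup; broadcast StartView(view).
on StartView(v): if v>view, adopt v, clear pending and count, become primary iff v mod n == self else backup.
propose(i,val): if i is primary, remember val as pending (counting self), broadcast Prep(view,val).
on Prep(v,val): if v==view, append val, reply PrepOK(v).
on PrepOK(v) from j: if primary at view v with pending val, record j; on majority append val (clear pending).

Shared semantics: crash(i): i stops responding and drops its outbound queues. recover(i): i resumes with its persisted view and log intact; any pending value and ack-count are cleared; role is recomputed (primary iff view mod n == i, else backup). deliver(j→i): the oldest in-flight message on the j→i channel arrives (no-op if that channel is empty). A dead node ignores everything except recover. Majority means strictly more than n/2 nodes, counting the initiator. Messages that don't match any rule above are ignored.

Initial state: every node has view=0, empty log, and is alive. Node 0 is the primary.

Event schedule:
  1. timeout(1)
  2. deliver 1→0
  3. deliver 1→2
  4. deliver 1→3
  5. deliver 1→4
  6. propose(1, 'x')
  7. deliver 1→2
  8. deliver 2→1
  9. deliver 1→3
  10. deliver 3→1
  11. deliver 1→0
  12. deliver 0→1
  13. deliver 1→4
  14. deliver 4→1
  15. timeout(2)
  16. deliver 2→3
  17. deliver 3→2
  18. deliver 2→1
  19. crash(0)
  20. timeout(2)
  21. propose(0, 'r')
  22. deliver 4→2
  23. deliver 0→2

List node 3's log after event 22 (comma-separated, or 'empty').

x

step 1 timeout(1): 1={prim,v=1,log=-}
step 2 deliver 1→0: 0={back,v=1,log=-}
step 3 deliver 1→2: 2={back,v=1,log=-}
step 4 deliver 1→3: 3={back,v=1,log=-}
step 5 deliver 1→4: 4={back,v=1,log=-}
step 6 propose(1,'x'): —
step 7 deliver 1→2: 2={back,v=1,log=x}
step 8 deliver 2→1: —
step 9 deliver 1→3: 3={back,v=1,log=x}
step 10 deliver 3→1: 1={prim,v=1,log=x}
step 11 deliver 1→0: 0={back,v=1,log=x}
step 12 deliver 0→1: —
step 13 deliver 1→4: 4={back,v=1,log=x}
step 14 deliver 4→1: —
step 15 timeout(2): 2={prim,v=2,log=x}
step 16 deliver 2→3: 3={back,v=2,log=x}
step 17 deliver 3→2: —
step 18 deliver 2→1: 1={back,v=2,log=x}
step 19 crash(0): 0={✗back,v=1,log=x}
step 20 timeout(2): 2={back,v=3,log=x}
step 21 propose(0,'r'): —
step 22 deliver 4→2: —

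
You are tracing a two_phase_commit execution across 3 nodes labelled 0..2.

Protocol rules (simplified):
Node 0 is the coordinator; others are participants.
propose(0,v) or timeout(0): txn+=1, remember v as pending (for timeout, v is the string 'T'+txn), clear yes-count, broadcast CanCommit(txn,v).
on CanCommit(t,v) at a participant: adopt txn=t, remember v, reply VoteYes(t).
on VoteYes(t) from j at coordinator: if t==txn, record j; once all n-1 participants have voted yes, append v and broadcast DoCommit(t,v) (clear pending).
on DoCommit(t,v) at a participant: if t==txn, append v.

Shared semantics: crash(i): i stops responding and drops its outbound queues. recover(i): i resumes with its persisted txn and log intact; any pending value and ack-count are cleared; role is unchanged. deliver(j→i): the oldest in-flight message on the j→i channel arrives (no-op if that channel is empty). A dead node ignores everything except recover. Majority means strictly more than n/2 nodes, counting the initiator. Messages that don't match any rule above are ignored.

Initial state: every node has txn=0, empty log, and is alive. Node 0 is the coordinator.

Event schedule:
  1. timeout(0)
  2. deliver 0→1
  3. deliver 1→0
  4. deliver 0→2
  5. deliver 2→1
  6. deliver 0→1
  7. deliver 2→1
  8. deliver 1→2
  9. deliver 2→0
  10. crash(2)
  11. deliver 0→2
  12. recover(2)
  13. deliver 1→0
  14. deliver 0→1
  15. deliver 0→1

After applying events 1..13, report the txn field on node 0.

[1] timeout(0) → N0(coor t1 [-])
[2] deliver 0→1 → N1(part t1 [-])
[3] deliver 1→0 → ∅
[4] deliver 0→2 → N2(part t1 [-])
[5] deliver 2→1 → ∅
[6] deliver 0→1 → ∅
[7] deliver 2→1 → ∅
[8] deliver 1→2 → ∅
[9] deliver 2→0 → N0(coor t1 [T1])
[10] crash(2) → N2(✗part t1 [-])
[11] deliver 0→2 → ∅
[12] recover(2) → N2(part t1 [-])
[13] deliver 1→0 → ∅

1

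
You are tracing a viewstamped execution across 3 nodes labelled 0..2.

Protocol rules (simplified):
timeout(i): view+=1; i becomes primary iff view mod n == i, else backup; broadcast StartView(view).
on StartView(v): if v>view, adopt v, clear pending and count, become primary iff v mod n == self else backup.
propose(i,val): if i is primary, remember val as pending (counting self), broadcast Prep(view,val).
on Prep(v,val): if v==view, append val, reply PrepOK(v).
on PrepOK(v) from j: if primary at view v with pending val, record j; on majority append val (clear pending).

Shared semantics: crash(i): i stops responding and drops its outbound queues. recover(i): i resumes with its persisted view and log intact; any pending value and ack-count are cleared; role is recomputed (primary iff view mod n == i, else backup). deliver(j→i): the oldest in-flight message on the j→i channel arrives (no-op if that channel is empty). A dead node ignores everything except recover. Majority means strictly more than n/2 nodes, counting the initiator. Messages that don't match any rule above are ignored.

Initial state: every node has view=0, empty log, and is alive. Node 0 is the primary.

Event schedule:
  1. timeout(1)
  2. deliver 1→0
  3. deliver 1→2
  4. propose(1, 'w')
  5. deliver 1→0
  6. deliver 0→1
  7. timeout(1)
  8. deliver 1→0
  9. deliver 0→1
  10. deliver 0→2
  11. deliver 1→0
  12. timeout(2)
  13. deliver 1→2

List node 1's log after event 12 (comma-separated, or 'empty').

1. timeout(1):  <1:prim v1 ->
2. deliver 1→0:  <0:back v1 ->
3. deliver 1→2:  <2:back v1 ->
4. propose(1,'w'):  nop
5. deliver 1→0:  <0:back v1 w>
6. deliver 0→1:  <1:prim v1 w>
7. timeout(1):  <1:back v2 w>
8. deliver 1→0:  <0:back v2 w>
9. deliver 0→1:  nop
10. deliver 0→2:  nop
11. deliver 1→0:  nop
12. timeout(2):  <2:prim v2 ->

w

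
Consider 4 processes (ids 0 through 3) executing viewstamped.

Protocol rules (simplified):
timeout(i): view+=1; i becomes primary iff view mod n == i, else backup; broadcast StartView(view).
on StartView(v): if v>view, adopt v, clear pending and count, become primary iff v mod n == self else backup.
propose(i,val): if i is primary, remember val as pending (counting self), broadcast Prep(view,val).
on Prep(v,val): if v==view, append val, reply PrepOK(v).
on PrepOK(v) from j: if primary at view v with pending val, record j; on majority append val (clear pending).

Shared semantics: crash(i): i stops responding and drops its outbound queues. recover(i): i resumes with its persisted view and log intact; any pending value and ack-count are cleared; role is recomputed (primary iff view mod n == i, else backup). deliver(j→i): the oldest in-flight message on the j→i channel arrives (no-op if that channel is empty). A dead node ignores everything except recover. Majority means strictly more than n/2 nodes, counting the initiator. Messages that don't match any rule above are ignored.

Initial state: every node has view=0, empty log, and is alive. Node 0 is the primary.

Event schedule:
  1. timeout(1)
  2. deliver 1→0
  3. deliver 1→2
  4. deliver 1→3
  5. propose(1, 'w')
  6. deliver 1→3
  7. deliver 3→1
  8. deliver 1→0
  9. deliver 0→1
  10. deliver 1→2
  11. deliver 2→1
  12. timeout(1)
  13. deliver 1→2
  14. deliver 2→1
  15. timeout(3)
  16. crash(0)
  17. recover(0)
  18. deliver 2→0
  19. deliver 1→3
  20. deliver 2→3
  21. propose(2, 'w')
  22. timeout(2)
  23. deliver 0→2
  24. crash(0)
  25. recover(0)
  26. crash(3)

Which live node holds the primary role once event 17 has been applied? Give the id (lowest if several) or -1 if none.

2

[1] timeout(1) → N1(prim v1 [-])
[2] deliver 1→0 → N0(back v1 [-])
[3] deliver 1→2 → N2(back v1 [-])
[4] deliver 1→3 → N3(back v1 [-])
[5] propose(1,'w') → ∅
[6] deliver 1→3 → N3(back v1 [w])
[7] deliver 3→1 → ∅
[8] deliver 1→0 → N0(back v1 [w])
[9] deliver 0→1 → N1(prim v1 [w])
[10] deliver 1→2 → N2(back v1 [w])
[11] deliver 2→1 → ∅
[12] timeout(1) → N1(back v2 [w])
[13] deliver 1→2 → N2(prim v2 [w])
[14] deliver 2→1 → ∅
[15] timeout(3) → N3(back v2 [w])
[16] crash(0) → N0(✗back v1 [w])
[17] recover(0) → N0(back v1 [w])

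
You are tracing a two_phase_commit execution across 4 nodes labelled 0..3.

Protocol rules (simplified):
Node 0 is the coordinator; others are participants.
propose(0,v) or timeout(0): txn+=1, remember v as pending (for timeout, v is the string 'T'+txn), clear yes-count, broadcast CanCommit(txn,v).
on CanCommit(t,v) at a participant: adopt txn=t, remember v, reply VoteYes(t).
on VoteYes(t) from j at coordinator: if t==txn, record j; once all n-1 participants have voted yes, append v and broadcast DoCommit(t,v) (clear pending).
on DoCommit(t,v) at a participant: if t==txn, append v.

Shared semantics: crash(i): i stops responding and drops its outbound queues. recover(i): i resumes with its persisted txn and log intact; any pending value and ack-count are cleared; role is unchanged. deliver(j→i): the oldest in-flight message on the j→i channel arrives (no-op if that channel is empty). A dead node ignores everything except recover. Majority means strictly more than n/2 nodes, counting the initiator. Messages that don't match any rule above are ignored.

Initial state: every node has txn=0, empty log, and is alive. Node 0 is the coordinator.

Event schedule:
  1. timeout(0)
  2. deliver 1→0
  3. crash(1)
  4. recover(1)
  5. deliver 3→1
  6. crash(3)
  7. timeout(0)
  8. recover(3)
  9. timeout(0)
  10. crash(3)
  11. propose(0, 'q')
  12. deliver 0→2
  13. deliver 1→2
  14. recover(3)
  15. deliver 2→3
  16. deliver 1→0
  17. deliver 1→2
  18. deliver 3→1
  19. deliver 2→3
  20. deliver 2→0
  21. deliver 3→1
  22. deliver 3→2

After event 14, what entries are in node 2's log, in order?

empty

step 1 timeout(0): 0={coor,t=1,log=-}
step 2 deliver 1→0: —
step 3 crash(1): 1={✗part,t=0,log=-}
step 4 recover(1): 1={part,t=0,log=-}
step 5 deliver 3→1: —
step 6 crash(3): 3={✗part,t=0,log=-}
step 7 timeout(0): 0={coor,t=2,log=-}
step 8 recover(3): 3={part,t=0,log=-}
step 9 timeout(0): 0={coor,t=3,log=-}
step 10 crash(3): 3={✗part,t=0,log=-}
step 11 propose(0,'q'): 0={coor,t=4,log=-}
step 12 deliver 0→2: 2={part,t=1,log=-}
step 13 deliver 1→2: —
step 14 recover(3): 3={part,t=0,log=-}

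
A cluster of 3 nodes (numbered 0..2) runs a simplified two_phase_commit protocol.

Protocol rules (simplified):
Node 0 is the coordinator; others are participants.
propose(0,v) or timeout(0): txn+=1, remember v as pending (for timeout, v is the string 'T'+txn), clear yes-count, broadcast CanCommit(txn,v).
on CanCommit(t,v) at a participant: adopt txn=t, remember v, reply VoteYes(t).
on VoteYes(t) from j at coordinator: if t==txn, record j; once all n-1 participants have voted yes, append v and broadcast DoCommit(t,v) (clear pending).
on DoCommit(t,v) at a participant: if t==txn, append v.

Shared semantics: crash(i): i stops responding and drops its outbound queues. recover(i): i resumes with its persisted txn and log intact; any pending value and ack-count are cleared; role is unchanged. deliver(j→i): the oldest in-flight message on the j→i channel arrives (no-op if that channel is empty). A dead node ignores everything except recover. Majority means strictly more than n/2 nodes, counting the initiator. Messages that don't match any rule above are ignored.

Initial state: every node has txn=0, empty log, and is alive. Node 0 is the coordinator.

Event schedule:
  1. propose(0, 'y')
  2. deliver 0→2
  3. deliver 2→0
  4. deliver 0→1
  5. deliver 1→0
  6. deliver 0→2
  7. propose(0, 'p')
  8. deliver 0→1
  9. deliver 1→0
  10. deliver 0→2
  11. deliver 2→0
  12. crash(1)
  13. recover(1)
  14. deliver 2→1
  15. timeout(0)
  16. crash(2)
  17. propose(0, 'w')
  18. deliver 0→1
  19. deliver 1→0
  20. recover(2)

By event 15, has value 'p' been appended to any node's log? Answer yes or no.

no

[1] propose(0,'y') → N0(coor t1 [-])
[2] deliver 0→2 → N2(part t1 [-])
[3] deliver 2→0 → ∅
[4] deliver 0→1 → N1(part t1 [-])
[5] deliver 1→0 → N0(coor t1 [y])
[6] deliver 0→2 → N2(part t1 [y])
[7] propose(0,'p') → N0(coor t2 [y])
[8] deliver 0→1 → N1(part t1 [y])
[9] deliver 1→0 → ∅
[10] deliver 0→2 → N2(part t2 [y])
[11] deliver 2→0 → ∅
[12] crash(1) → N1(✗part t1 [y])
[13] recover(1) → N1(part t1 [y])
[14] deliver 2→1 → ∅
[15] timeout(0) → N0(coor t3 [y])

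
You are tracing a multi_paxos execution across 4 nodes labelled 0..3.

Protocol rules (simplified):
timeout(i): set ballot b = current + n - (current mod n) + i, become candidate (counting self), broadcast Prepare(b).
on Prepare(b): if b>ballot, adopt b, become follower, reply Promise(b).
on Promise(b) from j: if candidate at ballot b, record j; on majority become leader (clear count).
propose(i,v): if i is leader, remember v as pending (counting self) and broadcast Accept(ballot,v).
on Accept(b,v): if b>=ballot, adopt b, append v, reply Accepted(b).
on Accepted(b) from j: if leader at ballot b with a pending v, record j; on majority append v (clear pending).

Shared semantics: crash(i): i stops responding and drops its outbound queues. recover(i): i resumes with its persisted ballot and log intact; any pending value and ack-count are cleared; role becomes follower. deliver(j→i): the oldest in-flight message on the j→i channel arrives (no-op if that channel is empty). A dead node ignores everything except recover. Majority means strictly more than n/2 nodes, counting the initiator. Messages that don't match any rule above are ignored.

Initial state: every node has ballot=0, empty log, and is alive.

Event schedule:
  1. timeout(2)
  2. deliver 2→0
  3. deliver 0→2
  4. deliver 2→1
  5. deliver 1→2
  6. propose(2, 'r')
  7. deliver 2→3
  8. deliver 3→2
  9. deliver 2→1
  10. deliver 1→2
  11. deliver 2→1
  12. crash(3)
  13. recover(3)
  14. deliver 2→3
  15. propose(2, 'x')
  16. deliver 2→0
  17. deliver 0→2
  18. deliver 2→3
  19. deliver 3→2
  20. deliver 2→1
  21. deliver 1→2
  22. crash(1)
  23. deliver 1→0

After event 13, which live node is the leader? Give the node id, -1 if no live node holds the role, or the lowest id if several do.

[1] timeout(2) → N2(cand b6 [-])
[2] deliver 2→0 → N0(foll b6 [-])
[3] deliver 0→2 → ∅
[4] deliver 2→1 → N1(foll b6 [-])
[5] deliver 1→2 → N2(lead b6 [-])
[6] propose(2,'r') → ∅
[7] deliver 2→3 → N3(foll b6 [-])
[8] deliver 3→2 → ∅
[9] deliver 2→1 → N1(foll b6 [r])
[10] deliver 1→2 → ∅
[11] deliver 2→1 → ∅
[12] crash(3) → N3(✗foll b6 [-])
[13] recover(3) → N3(foll b6 [-])

2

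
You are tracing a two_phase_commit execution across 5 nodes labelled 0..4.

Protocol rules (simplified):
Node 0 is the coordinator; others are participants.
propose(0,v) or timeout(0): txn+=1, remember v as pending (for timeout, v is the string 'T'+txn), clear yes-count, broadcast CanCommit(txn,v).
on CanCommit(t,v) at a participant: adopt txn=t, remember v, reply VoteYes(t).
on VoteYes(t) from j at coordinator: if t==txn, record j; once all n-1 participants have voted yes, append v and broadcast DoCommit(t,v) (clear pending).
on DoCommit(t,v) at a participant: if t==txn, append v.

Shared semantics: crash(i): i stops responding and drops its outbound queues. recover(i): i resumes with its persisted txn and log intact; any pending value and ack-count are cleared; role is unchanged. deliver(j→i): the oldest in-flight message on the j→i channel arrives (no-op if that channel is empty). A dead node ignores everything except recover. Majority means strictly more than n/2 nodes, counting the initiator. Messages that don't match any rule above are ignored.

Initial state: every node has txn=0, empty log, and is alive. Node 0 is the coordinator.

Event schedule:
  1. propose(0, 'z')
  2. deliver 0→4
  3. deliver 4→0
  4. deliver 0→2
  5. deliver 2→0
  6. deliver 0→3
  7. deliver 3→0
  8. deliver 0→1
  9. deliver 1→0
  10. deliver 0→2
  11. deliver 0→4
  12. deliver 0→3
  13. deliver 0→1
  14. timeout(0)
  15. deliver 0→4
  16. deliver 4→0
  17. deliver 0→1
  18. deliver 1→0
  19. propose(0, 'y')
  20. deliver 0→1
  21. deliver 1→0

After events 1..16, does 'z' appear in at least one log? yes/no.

yes

step 1 propose(0,'z'): 0={coor,t=1,log=-}
step 2 deliver 0→4: 4={part,t=1,log=-}
step 3 deliver 4→0: —
step 4 deliver 0→2: 2={part,t=1,log=-}
step 5 deliver 2→0: —
step 6 deliver 0→3: 3={part,t=1,log=-}
step 7 deliver 3→0: —
step 8 deliver 0→1: 1={part,t=1,log=-}
step 9 deliver 1→0: 0={coor,t=1,log=z}
step 10 deliver 0→2: 2={part,t=1,log=z}
step 11 deliver 0→4: 4={part,t=1,log=z}
step 12 deliver 0→3: 3={part,t=1,log=z}
step 13 deliver 0→1: 1={part,t=1,log=z}
step 14 timeout(0): 0={coor,t=2,log=z}
step 15 deliver 0→4: 4={part,t=2,log=z}
step 16 deliver 4→0: —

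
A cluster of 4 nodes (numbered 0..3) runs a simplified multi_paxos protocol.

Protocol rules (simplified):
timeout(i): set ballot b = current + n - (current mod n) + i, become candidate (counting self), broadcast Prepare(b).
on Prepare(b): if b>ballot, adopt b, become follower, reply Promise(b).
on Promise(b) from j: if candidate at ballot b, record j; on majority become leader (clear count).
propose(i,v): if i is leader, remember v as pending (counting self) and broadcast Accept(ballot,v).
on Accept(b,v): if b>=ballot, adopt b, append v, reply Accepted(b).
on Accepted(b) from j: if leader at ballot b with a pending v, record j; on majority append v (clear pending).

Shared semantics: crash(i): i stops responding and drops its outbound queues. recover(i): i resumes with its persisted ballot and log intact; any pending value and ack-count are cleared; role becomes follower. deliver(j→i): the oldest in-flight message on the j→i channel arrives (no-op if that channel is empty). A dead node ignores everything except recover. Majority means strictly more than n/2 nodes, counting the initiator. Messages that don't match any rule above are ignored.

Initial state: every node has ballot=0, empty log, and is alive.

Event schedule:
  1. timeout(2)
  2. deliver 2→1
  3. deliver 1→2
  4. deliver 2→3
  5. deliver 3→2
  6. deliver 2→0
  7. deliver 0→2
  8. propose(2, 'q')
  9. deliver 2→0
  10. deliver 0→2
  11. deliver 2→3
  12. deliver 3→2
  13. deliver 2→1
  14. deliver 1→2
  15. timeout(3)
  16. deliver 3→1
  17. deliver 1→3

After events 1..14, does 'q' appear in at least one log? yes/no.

yes

e1 timeout(2): 2[cand,b=6,-]
e2 deliver 2→1: 1[foll,b=6,-]
e3 deliver 1→2: ·
e4 deliver 2→3: 3[foll,b=6,-]
e5 deliver 3→2: 2[lead,b=6,-]
e6 deliver 2→0: 0[foll,b=6,-]
e7 deliver 0→2: ·
e8 propose(2,'q'): ·
e9 deliver 2→0: 0[foll,b=6,q]
e10 deliver 0→2: ·
e11 deliver 2→3: 3[foll,b=6,q]
e12 deliver 3→2: 2[lead,b=6,q]
e13 deliver 2→1: 1[foll,b=6,q]
e14 deliver 1→2: ·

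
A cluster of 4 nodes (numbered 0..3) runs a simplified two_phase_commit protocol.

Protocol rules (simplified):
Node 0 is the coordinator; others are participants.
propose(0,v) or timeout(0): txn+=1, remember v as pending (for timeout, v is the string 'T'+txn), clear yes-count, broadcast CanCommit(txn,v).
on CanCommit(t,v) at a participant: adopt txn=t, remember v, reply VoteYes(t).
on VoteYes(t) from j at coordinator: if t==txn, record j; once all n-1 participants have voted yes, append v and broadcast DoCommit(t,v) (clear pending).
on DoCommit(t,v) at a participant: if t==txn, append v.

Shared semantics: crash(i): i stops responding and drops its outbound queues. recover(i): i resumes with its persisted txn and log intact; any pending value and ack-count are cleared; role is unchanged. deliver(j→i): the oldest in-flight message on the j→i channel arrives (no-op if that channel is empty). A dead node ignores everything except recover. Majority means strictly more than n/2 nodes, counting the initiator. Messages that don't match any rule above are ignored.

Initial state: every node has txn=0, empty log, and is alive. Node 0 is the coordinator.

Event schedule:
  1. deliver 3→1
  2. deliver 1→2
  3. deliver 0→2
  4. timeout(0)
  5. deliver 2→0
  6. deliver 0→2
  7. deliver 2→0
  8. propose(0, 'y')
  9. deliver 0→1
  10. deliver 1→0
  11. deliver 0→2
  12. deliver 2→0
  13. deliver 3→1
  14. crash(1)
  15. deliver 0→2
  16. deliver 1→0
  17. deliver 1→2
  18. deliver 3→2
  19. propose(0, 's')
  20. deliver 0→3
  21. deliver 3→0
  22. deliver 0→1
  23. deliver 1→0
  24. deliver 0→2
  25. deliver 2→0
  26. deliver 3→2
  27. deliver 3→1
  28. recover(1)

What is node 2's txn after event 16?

2

step 1 deliver 3→1: —
step 2 deliver 1→2: —
step 3 deliver 0→2: —
step 4 timeout(0): 0={coor,t=1,log=-}
step 5 deliver 2→0: —
step 6 deliver 0→2: 2={part,t=1,log=-}
step 7 deliver 2→0: —
step 8 propose(0,'y'): 0={coor,t=2,log=-}
step 9 deliver 0→1: 1={part,t=1,log=-}
step 10 deliver 1→0: —
step 11 deliver 0→2: 2={part,t=2,log=-}
step 12 deliver 2→0: —
step 13 deliver 3→1: —
step 14 crash(1): 1={✗part,t=1,log=-}
step 15 deliver 0→2: —
step 16 deliver 1→0: —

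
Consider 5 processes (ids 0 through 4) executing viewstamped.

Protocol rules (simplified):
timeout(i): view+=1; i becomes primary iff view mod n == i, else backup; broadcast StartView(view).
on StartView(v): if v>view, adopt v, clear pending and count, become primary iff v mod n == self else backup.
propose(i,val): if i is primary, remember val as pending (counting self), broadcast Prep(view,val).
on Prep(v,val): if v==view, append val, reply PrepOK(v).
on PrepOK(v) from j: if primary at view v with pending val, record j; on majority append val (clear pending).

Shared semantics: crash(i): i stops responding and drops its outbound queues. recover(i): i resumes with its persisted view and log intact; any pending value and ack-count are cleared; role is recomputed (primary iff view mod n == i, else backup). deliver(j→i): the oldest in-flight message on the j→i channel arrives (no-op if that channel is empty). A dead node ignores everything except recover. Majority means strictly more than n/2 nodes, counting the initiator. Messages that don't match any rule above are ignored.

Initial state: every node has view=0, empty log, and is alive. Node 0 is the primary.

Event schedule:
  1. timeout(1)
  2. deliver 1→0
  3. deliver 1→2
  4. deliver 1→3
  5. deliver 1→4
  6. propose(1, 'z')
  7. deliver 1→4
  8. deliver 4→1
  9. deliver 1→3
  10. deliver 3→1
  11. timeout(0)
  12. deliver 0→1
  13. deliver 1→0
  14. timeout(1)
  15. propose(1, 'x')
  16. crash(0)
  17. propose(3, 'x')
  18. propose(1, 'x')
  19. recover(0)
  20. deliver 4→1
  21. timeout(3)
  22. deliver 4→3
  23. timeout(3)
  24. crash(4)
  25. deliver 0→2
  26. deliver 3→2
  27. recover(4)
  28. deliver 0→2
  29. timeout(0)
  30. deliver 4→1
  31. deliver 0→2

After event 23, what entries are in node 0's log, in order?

empty

after 1 — timeout(1): n1:prim/v1/[-]
after 2 — deliver 1→0: n0:back/v1/[-]
after 3 — deliver 1→2: n2:back/v1/[-]
after 4 — deliver 1→3: n3:back/v1/[-]
after 5 — deliver 1→4: n4:back/v1/[-]
after 6 — propose(1,'z'): ·
after 7 — deliver 1→4: n4:back/v1/[z]
after 8 — deliver 4→1: ·
after 9 — deliver 1→3: n3:back/v1/[z]
after 10 — deliver 3→1: n1:prim/v1/[z]
after 11 — timeout(0): n0:back/v2/[-]
after 12 — deliver 0→1: n1:back/v2/[z]
after 13 — deliver 1→0: ·
after 14 — timeout(1): n1:back/v3/[z]
after 15 — propose(1,'x'): ·
after 16 — crash(0): n0:✗back/v2/[-]
after 17 — propose(3,'x'): ·
after 18 — propose(1,'x'): ·
after 19 — recover(0): n0:back/v2/[-]
after 20 — deliver 4→1: ·
after 21 — timeout(3): n3:back/v2/[z]
after 22 — deliver 4→3: ·
after 23 — timeout(3): n3:prim/v3/[z]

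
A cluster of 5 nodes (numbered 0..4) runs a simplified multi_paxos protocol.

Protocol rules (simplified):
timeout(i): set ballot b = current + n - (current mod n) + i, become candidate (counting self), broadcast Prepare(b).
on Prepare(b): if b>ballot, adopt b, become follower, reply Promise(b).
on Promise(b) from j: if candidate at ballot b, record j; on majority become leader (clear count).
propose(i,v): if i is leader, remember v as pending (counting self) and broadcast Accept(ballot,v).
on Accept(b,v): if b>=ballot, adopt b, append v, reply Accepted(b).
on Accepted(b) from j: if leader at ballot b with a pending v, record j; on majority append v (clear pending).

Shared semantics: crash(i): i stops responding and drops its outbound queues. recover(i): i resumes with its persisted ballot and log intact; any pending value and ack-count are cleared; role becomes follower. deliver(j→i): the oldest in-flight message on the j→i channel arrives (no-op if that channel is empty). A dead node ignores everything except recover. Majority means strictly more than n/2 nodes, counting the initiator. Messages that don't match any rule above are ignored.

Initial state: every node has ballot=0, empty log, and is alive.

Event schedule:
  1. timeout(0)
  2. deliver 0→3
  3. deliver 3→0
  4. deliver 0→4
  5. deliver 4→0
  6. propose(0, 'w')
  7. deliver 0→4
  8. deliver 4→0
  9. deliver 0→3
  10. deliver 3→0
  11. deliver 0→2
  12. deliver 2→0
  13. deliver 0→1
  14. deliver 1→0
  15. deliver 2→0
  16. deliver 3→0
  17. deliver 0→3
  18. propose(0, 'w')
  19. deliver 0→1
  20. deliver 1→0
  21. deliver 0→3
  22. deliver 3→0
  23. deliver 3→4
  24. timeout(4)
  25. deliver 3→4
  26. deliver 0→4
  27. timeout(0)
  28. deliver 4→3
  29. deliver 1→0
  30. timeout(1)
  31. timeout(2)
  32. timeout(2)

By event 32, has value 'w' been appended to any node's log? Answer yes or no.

yes

after 1 — timeout(0): n0:cand/b5/[-]
after 2 — deliver 0→3: n3:foll/b5/[-]
after 3 — deliver 3→0: ·
after 4 — deliver 0→4: n4:foll/b5/[-]
after 5 — deliver 4→0: n0:lead/b5/[-]
after 6 — propose(0,'w'): ·
after 7 — deliver 0→4: n4:foll/b5/[w]
after 8 — deliver 4→0: ·
after 9 — deliver 0→3: n3:foll/b5/[w]
after 10 — deliver 3→0: n0:lead/b5/[w]
after 11 — deliver 0→2: n2:foll/b5/[-]
after 12 — deliver 2→0: ·
after 13 — deliver 0→1: n1:foll/b5/[-]
after 14 — deliver 1→0: ·
after 15 — deliver 2→0: ·
after 16 — deliver 3→0: ·
after 17 — deliver 0→3: ·
after 18 — propose(0,'w'): ·
after 19 — deliver 0→1: n1:foll/b5/[w]
after 20 — deliver 1→0: ·
after 21 — deliver 0→3: n3:foll/b5/[w,w]
after 22 — deliver 3→0: n0:lead/b5/[w,w]
after 23 — deliver 3→4: ·
after 24 — timeout(4): n4:cand/b14/[w]
after 25 — deliver 3→4: ·
after 26 — deliver 0→4: ·
after 27 — timeout(0): n0:cand/b10/[w,w]
after 28 — deliver 4→3: n3:foll/b14/[w,w]
after 29 — deliver 1→0: ·
after 30 — timeout(1): n1:cand/b11/[w]
after 31 — timeout(2): n2:cand/b12/[-]
after 32 — timeout(2): n2:cand/b17/[-]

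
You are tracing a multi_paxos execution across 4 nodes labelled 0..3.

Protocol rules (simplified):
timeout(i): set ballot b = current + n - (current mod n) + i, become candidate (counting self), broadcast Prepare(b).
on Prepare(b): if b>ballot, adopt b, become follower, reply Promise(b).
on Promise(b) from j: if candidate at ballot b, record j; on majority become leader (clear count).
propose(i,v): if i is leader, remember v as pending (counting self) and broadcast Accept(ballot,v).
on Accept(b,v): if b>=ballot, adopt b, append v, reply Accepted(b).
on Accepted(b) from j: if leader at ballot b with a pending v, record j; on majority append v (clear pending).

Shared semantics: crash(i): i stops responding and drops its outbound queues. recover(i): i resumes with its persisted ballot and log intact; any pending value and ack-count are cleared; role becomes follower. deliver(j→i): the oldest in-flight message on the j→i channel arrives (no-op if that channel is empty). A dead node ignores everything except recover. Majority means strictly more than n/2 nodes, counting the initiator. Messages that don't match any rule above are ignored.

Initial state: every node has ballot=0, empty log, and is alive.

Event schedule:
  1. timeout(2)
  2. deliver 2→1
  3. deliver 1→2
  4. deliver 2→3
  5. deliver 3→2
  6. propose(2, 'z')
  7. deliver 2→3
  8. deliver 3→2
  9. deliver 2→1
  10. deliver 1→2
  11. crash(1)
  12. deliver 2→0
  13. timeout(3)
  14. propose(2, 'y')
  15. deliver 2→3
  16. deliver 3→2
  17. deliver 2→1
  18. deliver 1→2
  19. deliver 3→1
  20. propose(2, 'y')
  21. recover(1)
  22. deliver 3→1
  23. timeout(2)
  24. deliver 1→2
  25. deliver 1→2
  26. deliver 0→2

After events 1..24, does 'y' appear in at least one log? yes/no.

no

[1] timeout(2) → N2(cand b6 [-])
[2] deliver 2→1 → N1(foll b6 [-])
[3] deliver 1→2 → ∅
[4] deliver 2→3 → N3(foll b6 [-])
[5] deliver 3→2 → N2(lead b6 [-])
[6] propose(2,'z') → ∅
[7] deliver 2→3 → N3(foll b6 [z])
[8] deliver 3→2 → ∅
[9] deliver 2→1 → N1(foll b6 [z])
[10] deliver 1→2 → N2(lead b6 [z])
[11] crash(1) → N1(✗foll b6 [z])
[12] deliver 2→0 → N0(foll b6 [-])
[13] timeout(3) → N3(cand b11 [z])
[14] propose(2,'y') → ∅
[15] deliver 2→3 → ∅
[16] deliver 3→2 → N2(foll b11 [z])
[17] deliver 2→1 → ∅
[18] deliver 1→2 → ∅
[19] deliver 3→1 → ∅
[20] propose(2,'y') → ∅
[21] recover(1) → N1(foll b6 [z])
[22] deliver 3→1 → N1(foll b11 [z])
[23] timeout(2) → N2(cand b14 [z])
[24] deliver 1→2 → ∅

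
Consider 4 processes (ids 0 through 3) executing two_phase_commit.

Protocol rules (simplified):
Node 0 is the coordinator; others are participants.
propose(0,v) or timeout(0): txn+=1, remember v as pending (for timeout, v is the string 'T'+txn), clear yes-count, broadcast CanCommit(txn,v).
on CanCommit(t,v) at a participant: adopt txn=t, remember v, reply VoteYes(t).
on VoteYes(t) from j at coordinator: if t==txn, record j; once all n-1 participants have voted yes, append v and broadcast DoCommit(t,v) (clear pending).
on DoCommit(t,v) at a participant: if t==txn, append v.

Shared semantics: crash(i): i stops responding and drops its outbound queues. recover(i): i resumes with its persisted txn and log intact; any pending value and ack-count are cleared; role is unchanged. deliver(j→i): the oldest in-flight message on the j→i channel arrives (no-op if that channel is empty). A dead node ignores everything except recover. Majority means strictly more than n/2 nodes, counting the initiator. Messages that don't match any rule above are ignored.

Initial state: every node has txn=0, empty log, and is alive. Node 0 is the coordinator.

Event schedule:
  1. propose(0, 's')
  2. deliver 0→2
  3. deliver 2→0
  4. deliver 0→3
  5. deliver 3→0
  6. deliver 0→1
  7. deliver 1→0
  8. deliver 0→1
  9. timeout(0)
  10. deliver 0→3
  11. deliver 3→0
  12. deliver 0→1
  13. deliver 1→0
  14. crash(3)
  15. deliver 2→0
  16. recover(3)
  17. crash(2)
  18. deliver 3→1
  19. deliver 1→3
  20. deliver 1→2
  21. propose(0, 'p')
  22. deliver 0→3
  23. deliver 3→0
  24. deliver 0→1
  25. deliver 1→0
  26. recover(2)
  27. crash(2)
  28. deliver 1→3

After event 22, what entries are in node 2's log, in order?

step 1 propose(0,'s'): 0={coor,t=1,log=-}
step 2 deliver 0→2: 2={part,t=1,log=-}
step 3 deliver 2→0: —
step 4 deliver 0→3: 3={part,t=1,log=-}
step 5 deliver 3→0: —
step 6 deliver 0→1: 1={part,t=1,log=-}
step 7 deliver 1→0: 0={coor,t=1,log=s}
step 8 deliver 0→1: 1={part,t=1,log=s}
step 9 timeout(0): 0={coor,t=2,log=s}
step 10 deliver 0→3: 3={part,t=1,log=s}
step 11 deliver 3→0: —
step 12 deliver 0→1: 1={part,t=2,log=s}
step 13 deliver 1→0: —
step 14 crash(3): 3={✗part,t=1,log=s}
step 15 deliver 2→0: —
step 16 recover(3): 3={part,t=1,log=s}
step 17 crash(2): 2={✗part,t=1,log=-}
step 18 deliver 3→1: —
step 19 deliver 1→3: —
step 20 deliver 1→2: —
step 21 propose(0,'p'): 0={coor,t=3,log=s}
step 22 deliver 0→3: 3={part,t=2,log=s}

empty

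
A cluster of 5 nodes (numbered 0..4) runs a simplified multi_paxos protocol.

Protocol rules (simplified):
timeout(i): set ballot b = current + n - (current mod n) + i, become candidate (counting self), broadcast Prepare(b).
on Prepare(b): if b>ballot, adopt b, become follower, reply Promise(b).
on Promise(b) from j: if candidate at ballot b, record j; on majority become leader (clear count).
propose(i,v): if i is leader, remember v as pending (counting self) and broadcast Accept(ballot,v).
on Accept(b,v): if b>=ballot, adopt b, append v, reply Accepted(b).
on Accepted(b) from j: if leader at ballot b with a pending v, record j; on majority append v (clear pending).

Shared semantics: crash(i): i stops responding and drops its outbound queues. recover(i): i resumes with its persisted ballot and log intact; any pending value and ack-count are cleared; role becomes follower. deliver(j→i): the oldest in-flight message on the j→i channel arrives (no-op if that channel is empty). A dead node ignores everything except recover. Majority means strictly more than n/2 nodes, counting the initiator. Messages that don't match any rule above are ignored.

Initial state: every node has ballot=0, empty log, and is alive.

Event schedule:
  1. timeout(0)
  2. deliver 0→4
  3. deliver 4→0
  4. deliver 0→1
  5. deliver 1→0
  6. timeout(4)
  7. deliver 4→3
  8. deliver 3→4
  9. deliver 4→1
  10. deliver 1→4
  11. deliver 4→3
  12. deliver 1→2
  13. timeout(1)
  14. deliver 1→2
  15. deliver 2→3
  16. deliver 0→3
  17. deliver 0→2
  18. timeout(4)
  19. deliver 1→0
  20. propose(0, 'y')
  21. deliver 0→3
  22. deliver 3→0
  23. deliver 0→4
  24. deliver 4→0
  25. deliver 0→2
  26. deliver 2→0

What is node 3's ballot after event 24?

14

e1 timeout(0): 0[cand,b=5,-]
e2 deliver 0→4: 4[foll,b=5,-]
e3 deliver 4→0: ·
e4 deliver 0→1: 1[foll,b=5,-]
e5 deliver 1→0: 0[lead,b=5,-]
e6 timeout(4): 4[cand,b=14,-]
e7 deliver 4→3: 3[foll,b=14,-]
e8 deliver 3→4: ·
e9 deliver 4→1: 1[foll,b=14,-]
e10 deliver 1→4: 4[lead,b=14,-]
e11 deliver 4→3: ·
e12 deliver 1→2: ·
e13 timeout(1): 1[cand,b=16,-]
e14 deliver 1→2: 2[foll,b=16,-]
e15 deliver 2→3: ·
e16 deliver 0→3: ·
e17 deliver 0→2: ·
e18 timeout(4): 4[cand,b=19,-]
e19 deliver 1→0: 0[foll,b=16,-]
e20 propose(0,'y'): ·
e21 deliver 0→3: ·
e22 deliver 3→0: ·
e23 deliver 0→4: ·
e24 deliver 4→0: ·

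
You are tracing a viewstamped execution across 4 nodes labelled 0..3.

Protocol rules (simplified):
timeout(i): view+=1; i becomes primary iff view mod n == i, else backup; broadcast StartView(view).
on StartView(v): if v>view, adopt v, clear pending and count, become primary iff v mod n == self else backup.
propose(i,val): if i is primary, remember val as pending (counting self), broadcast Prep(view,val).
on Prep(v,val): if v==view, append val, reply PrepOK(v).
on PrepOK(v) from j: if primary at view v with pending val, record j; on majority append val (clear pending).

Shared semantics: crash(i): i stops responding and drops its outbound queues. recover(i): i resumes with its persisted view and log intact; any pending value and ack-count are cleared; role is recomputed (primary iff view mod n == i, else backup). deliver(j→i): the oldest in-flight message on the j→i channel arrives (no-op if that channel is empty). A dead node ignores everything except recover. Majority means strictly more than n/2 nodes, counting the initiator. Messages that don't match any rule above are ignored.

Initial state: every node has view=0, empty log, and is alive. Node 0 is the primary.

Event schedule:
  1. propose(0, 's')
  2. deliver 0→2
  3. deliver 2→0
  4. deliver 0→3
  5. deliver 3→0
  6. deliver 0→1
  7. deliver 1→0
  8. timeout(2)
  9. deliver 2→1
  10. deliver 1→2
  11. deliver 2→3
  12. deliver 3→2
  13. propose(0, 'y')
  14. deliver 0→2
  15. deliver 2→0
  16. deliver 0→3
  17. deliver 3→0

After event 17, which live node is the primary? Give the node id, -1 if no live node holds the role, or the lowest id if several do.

e1 propose(0,'s'): ·
e2 deliver 0→2: 2[back,v=0,s]
e3 deliver 2→0: ·
e4 deliver 0→3: 3[back,v=0,s]
e5 deliver 3→0: 0[prim,v=0,s]
e6 deliver 0→1: 1[back,v=0,s]
e7 deliver 1→0: ·
e8 timeout(2): 2[back,v=1,s]
e9 deliver 2→1: 1[prim,v=1,s]
e10 deliver 1→2: ·
e11 deliver 2→3: 3[back,v=1,s]
e12 deliver 3→2: ·
e13 propose(0,'y'): ·
e14 deliver 0→2: ·
e15 deliver 2→0: 0[back,v=1,s]
e16 deliver 0→3: ·
e17 deliver 3→0: ·

1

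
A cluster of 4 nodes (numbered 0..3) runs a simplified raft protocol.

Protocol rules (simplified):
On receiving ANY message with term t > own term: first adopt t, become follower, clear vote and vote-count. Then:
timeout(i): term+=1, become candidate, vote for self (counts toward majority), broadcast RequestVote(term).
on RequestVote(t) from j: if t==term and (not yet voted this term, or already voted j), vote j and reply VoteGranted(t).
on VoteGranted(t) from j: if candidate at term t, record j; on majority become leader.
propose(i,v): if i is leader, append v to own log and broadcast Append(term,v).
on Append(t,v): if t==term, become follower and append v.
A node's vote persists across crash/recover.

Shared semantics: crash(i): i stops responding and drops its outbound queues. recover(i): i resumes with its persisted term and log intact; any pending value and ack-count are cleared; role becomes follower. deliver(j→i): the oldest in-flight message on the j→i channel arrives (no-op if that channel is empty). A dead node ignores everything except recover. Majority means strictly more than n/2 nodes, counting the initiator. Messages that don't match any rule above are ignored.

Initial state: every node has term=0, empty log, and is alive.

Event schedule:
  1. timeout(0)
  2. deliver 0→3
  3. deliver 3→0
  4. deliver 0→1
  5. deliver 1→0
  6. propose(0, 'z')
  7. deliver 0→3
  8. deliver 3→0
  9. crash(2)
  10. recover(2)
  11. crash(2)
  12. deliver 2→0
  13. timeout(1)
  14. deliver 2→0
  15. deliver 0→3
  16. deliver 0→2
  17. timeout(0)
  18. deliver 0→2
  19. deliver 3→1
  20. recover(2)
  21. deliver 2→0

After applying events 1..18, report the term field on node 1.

1. timeout(0):  <0:cand t1 ->
2. deliver 0→3:  <3:foll t1 ->
3. deliver 3→0:  nop
4. deliver 0→1:  <1:foll t1 ->
5. deliver 1→0:  <0:lead t1 ->
6. propose(0,'z'):  <0:lead t1 z>
7. deliver 0→3:  <3:foll t1 z>
8. deliver 3→0:  nop
9. crash(2):  <2:✗foll t0 ->
10. recover(2):  <2:foll t0 ->
11. crash(2):  <2:✗foll t0 ->
12. deliver 2→0:  nop
13. timeout(1):  <1:cand t2 ->
14. deliver 2→0:  nop
15. deliver 0→3:  nop
16. deliver 0→2:  nop
17. timeout(0):  <0:cand t2 z>
18. deliver 0→2:  nop

2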